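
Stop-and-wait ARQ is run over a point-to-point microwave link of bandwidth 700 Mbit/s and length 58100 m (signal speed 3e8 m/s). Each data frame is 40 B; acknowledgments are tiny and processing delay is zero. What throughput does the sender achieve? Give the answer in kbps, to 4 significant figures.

825.2 kbps

t_tx = L/R = 320/700000000 = 4.57143e-07 s.
t_prop = 58100/300000000 = 0.000193667 s; RTT = 0.000387333 s.
Cycle = t_tx + RTT = 0.00038779 s.
Throughput = L / cycle = 320 / 0.00038779 = 825.2 kbps.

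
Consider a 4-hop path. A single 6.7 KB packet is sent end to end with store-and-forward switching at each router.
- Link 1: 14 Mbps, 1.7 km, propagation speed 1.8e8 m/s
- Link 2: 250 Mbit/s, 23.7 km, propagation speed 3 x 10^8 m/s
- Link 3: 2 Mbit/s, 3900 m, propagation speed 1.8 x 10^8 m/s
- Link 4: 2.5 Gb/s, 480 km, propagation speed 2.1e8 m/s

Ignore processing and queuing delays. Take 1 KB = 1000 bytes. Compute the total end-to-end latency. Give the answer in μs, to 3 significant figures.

L = 53600 bits.
Transmission delays (L/R per hop): 3828.57, 214.4, 26800, 21.44 μs; sum = 30864.4 μs.
Propagation delays (d/s per hop): 9.44444, 79, 21.6667, 2285.71 μs; sum = 2395.83 μs.
End-to-end = 33300 μs.

33300 μs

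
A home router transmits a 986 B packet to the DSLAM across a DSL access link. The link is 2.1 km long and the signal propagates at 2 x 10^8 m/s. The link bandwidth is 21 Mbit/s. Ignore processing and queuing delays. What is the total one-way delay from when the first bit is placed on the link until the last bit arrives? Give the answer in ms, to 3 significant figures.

0.386 ms

L = 986 × 8 = 7888 bits.
Transmission delay = L/R = 7888 / 21000000 = 0.375619 ms.
Propagation delay = d/s = 2100 m / 200000000 m/s = 0.0105 ms.
Total = 0.386 ms.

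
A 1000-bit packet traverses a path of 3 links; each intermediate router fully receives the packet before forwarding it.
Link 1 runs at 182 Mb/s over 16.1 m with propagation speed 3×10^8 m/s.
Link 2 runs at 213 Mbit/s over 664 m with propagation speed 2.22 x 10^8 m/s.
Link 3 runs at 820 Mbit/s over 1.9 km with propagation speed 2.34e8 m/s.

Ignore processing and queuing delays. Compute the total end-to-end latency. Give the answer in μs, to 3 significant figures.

22.6 μs

Transmission delays (L/R per hop): 5.49451, 4.69484, 1.21951 μs; sum = 11.4089 μs.
Propagation delays (d/s per hop): 0.0536667, 2.99099, 8.11966 μs; sum = 11.1643 μs.
End-to-end = 22.6 μs.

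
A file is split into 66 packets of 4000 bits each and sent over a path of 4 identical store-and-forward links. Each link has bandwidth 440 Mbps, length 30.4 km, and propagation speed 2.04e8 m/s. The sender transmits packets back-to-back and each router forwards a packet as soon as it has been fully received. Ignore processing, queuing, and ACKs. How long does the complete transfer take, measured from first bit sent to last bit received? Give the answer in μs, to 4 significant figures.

1223 μs

Per-hop transmission t_tx = L/R = 4000/440000000 = 9.09091 μs.
Per-hop propagation t_prop = 30400/204000000 = 149.02 μs.
Pipeline fill: first packet needs 4·t_tx to clear all hops; remaining 65 packets each add one t_tx.
Total = (4+66-1)·t_tx + 4·t_prop = 69·9.09091 + 4·149.02 = 1223 μs.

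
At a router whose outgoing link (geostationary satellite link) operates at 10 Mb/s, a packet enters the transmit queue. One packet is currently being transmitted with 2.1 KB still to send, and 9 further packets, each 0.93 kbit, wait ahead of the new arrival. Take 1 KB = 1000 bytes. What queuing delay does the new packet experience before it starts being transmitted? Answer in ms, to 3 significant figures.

2.52 ms

Each queued packet: L/R = 930/10000000 = 0.093 ms.
9 queued → 0.837 ms.
Plus remaining 16800 bits of current packet: 1.68 ms.
Queuing delay = 2.52 ms.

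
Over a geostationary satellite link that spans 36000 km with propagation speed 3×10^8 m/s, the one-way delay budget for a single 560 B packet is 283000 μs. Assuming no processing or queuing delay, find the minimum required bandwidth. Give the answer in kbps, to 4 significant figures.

L = 4480 bits.
Propagation delay = 36000000 / 300000000 = 120000 μs.
Transmission budget = 283000 − 120000 = 163000 μs.
R ≥ L / t_tx = 4480 bits / 0.163 s = 27.48 kbps.

27.48 kbps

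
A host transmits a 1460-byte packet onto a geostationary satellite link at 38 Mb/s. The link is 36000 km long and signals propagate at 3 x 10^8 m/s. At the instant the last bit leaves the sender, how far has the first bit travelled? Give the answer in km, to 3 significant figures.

t_tx = L/R = 11680/38000000 = 0.000307368 s.
Distance = s × t_tx = 300000000 × 0.000307368 = 92.2 km.

92.2 km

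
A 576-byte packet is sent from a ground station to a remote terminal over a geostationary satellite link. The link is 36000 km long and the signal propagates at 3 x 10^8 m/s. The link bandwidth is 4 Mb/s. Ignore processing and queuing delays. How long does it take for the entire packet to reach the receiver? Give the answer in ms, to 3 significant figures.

121 ms

L = 576 × 8 = 4608 bits.
Transmission delay = L/R = 4608 / 4000000 = 1.152 ms.
Propagation delay = d/s = 36000000 m / 300000000 m/s = 120 ms.
Total = 121 ms.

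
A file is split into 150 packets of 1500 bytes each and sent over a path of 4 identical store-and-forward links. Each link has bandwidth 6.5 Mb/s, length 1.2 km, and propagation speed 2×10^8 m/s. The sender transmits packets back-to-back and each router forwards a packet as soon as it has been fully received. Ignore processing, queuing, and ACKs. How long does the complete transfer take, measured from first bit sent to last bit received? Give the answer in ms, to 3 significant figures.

Per-hop transmission t_tx = L/R = 12000/6500000 = 1.84615 ms.
Per-hop propagation t_prop = 1200/200000000 = 0.006 ms.
Pipeline fill: first packet needs 4·t_tx to clear all hops; remaining 149 packets each add one t_tx.
Total = (4+150-1)·t_tx + 4·t_prop = 153·1.84615 + 4·0.006 = 282 ms.

282 ms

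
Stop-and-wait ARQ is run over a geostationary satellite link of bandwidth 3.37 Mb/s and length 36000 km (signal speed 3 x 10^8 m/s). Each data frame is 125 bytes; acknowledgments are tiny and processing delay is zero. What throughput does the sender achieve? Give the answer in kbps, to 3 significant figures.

t_tx = L/R = 1000/3370000 = 0.000296736 s.
t_prop = 36000000/300000000 = 0.12 s; RTT = 0.24 s.
Cycle = t_tx + RTT = 0.240297 s.
Throughput = L / cycle = 1000 / 0.240297 = 4.16 kbps.

4.16 kbps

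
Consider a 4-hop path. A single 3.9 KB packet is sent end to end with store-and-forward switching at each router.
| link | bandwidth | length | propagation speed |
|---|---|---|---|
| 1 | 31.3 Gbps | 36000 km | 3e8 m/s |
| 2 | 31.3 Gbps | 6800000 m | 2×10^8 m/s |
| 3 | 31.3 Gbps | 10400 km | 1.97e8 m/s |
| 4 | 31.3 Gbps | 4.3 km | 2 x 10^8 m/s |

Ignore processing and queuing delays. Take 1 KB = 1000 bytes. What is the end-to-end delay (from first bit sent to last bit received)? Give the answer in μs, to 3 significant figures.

207000 μs

L = 31200 bits.
Transmission delay per hop = L/R = 31200/31300000000 = 0.996805 μs; 4 hops → 3.98722 μs.
Propagation delays (d/s per hop): 120000, 34000, 52791.9, 21.5 μs; sum = 206813 μs.
End-to-end = 207000 μs.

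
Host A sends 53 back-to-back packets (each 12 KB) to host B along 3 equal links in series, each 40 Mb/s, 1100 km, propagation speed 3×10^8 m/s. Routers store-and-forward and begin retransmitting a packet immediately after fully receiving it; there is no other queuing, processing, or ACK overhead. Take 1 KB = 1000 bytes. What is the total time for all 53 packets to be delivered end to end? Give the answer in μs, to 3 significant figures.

143000 μs

Per-hop transmission t_tx = L/R = 96000/40000000 = 2400 μs.
Per-hop propagation t_prop = 1100000/300000000 = 3666.67 μs.
Pipeline fill: first packet needs 3·t_tx to clear all hops; remaining 52 packets each add one t_tx.
Total = (3+53-1)·t_tx + 3·t_prop = 55·2400 + 3·3666.67 = 143000 μs.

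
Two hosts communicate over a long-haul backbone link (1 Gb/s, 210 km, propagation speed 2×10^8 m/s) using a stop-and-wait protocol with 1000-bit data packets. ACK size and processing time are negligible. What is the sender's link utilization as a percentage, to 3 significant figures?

t_tx = L/R = 1000/1000000000 = 1e-06 s.
t_prop = 210000/200000000 = 0.00105 s; RTT = 0.0021 s.
Cycle = t_tx + RTT = 0.002101 s.
Utilization = t_tx / cycle = 1e-06/0.002101 = 0.0476 %.

0.0476 %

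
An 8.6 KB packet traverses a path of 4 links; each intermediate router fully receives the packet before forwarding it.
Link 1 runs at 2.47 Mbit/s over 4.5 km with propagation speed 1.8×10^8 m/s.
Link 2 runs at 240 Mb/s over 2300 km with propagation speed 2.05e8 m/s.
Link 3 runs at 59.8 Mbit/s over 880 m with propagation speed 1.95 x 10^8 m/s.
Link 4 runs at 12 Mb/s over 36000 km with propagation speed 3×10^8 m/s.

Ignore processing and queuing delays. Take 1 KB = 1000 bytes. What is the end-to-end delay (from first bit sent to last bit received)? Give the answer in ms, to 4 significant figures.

L = 68800 bits.
Transmission delays (L/R per hop): 27.8543, 0.286667, 1.1505, 5.73333 ms; sum = 35.0248 ms.
Propagation delays (d/s per hop): 0.025, 11.2195, 0.00451282, 120 ms; sum = 131.249 ms.
End-to-end = 166.3 ms.

166.3 ms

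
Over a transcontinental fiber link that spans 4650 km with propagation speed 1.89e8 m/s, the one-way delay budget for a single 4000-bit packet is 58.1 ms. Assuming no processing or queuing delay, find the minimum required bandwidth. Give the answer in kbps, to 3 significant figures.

Propagation delay = 4650000 / 189000000 = 24.6032 ms.
Transmission budget = 58.1 − 24.6032 = 33.4968 ms.
R ≥ L / t_tx = 4000 bits / 0.0334968 s = 119 kbps.

119 kbps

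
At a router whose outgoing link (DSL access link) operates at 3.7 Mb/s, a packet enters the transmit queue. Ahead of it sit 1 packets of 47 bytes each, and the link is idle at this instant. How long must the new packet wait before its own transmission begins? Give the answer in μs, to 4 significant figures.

101.6 μs

Each queued packet: L/R = 376/3700000 = 101.622 μs.
1 queued → 101.622 μs.
Queuing delay = 101.6 μs.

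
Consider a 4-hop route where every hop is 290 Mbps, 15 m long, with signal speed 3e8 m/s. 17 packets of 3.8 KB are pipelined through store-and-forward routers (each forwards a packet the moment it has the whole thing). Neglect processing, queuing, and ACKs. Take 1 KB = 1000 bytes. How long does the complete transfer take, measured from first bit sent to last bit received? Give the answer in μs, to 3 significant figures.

2100 μs

Per-hop transmission t_tx = L/R = 30400/290000000 = 104.828 μs.
Per-hop propagation t_prop = 15/300000000 = 0.05 μs.
Pipeline fill: first packet needs 4·t_tx to clear all hops; remaining 16 packets each add one t_tx.
Total = (4+17-1)·t_tx + 4·t_prop = 20·104.828 + 4·0.05 = 2100 μs.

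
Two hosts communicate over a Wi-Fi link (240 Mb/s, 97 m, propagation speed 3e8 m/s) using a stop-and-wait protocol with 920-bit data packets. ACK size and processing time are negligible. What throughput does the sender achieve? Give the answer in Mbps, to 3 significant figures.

t_tx = L/R = 920/240000000 = 3.83333e-06 s.
t_prop = 97/300000000 = 3.23333e-07 s; RTT = 6.46667e-07 s.
Cycle = t_tx + RTT = 4.48e-06 s.
Throughput = L / cycle = 920 / 4.48e-06 = 205 Mbps.

205 Mbps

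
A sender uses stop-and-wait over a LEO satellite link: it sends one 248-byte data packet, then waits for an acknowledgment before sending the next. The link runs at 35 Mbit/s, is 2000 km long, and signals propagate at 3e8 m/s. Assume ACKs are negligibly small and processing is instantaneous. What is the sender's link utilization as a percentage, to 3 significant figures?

0.423 %

t_tx = L/R = 1984/35000000 = 5.66857e-05 s.
t_prop = 2000000/300000000 = 0.00666667 s; RTT = 0.0133333 s.
Cycle = t_tx + RTT = 0.01339 s.
Utilization = t_tx / cycle = 5.66857e-05/0.01339 = 0.423 %.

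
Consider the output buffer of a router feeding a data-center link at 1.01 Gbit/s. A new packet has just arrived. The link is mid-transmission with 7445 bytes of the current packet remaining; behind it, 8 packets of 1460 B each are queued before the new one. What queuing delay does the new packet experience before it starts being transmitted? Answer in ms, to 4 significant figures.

0.1515 ms

Each queued packet: L/R = 11680/1010000000 = 0.0115644 ms.
8 queued → 0.0925149 ms.
Plus remaining 59560 bits of current packet: 0.0589703 ms.
Queuing delay = 0.1515 ms.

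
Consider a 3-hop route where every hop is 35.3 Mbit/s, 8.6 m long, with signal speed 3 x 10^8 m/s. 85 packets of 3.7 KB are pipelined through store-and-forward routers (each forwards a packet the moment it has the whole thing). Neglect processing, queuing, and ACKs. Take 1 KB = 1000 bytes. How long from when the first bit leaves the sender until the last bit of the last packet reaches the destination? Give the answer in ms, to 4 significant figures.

72.95 ms

Per-hop transmission t_tx = L/R = 29600/35300000 = 0.838527 ms.
Per-hop propagation t_prop = 8.6/300000000 = 2.86667e-05 ms.
Pipeline fill: first packet needs 3·t_tx to clear all hops; remaining 84 packets each add one t_tx.
Total = (3+85-1)·t_tx + 3·t_prop = 87·0.838527 + 3·2.86667e-05 = 72.95 ms.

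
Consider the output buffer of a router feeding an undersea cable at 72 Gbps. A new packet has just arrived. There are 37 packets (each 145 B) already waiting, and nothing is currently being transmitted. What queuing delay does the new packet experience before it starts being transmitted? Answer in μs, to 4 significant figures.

0.5961 μs

Each queued packet: L/R = 1160/72000000000 = 0.0161111 μs.
37 queued → 0.596111 μs.
Queuing delay = 0.5961 μs.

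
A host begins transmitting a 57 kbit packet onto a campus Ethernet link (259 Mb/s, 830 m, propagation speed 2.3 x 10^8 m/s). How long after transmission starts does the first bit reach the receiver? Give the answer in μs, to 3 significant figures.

First bit experiences only propagation delay: d/s = 830/2.3e+08 = 3.61 μs.

3.61 μs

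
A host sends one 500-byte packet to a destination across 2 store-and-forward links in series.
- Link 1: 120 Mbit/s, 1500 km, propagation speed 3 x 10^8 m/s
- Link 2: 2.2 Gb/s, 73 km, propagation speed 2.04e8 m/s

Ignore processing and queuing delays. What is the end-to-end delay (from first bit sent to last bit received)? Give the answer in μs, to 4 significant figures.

5393 μs

L = 500 × 8 = 4000 bits.
Transmission delays (L/R per hop): 33.3333, 1.81818 μs; sum = 35.1515 μs.
Propagation delays (d/s per hop): 5000, 357.843 μs; sum = 5357.84 μs.
End-to-end = 5393 μs.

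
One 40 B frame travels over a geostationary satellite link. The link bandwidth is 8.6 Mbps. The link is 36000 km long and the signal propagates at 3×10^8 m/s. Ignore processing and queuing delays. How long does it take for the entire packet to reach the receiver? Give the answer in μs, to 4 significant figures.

L = 40 × 8 = 320 bits.
Transmission delay = L/R = 320 / 8600000 = 37.2093 μs.
Propagation delay = d/s = 36000000 m / 300000000 m/s = 120000 μs.
Total = 120000 μs.

120000 μs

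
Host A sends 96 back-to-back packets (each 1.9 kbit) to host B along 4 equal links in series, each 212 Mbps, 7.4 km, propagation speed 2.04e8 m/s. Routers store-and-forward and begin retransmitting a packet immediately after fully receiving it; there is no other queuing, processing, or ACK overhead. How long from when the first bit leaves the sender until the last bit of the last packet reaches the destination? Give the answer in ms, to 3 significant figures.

Per-hop transmission t_tx = L/R = 1900/212000000 = 0.00896226 ms.
Per-hop propagation t_prop = 7400/204000000 = 0.0362745 ms.
Pipeline fill: first packet needs 4·t_tx to clear all hops; remaining 95 packets each add one t_tx.
Total = (4+96-1)·t_tx + 4·t_prop = 99·0.00896226 + 4·0.0362745 = 1.03 ms.

1.03 ms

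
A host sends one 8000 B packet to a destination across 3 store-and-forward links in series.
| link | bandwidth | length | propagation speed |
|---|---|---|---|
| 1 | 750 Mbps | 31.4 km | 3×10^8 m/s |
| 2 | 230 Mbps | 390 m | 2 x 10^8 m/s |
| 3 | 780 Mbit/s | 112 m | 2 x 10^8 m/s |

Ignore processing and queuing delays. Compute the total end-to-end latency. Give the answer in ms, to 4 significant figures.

0.5528 ms

L = 8000 × 8 = 64000 bits.
Transmission delays (L/R per hop): 0.0853333, 0.278261, 0.0820513 ms; sum = 0.445645 ms.
Propagation delays (d/s per hop): 0.104667, 0.00195, 0.00056 ms; sum = 0.107177 ms.
End-to-end = 0.5528 ms.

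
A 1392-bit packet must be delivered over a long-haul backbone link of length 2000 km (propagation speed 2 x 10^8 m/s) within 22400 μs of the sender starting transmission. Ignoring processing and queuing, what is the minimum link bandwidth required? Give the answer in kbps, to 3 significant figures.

Propagation delay = 2000000 / 200000000 = 10000 μs.
Transmission budget = 22400 − 10000 = 12400 μs.
R ≥ L / t_tx = 1392 bits / 0.0124 s = 112 kbps.

112 kbps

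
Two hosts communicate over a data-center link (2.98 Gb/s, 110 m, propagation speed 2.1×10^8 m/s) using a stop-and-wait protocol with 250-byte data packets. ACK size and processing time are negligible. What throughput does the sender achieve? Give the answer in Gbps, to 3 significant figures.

1.16 Gbps

t_tx = L/R = 2000/2980000000 = 6.71141e-07 s.
t_prop = 110/210000000 = 5.2381e-07 s; RTT = 1.04762e-06 s.
Cycle = t_tx + RTT = 1.71876e-06 s.
Throughput = L / cycle = 2000 / 1.71876e-06 = 1.16 Gbps.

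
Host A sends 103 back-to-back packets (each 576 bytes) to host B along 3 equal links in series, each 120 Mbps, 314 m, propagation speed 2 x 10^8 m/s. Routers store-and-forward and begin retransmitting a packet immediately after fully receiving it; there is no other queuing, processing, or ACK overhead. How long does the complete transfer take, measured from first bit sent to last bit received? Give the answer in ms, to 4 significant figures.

4.037 ms

Per-hop transmission t_tx = L/R = 4608/120000000 = 0.0384 ms.
Per-hop propagation t_prop = 314/200000000 = 0.00157 ms.
Pipeline fill: first packet needs 3·t_tx to clear all hops; remaining 102 packets each add one t_tx.
Total = (3+103-1)·t_tx + 3·t_prop = 105·0.0384 + 3·0.00157 = 4.037 ms.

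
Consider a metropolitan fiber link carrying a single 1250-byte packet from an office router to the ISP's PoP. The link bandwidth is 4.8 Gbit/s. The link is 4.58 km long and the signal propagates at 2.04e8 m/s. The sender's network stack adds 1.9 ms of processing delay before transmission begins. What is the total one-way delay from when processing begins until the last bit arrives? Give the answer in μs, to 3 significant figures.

1920 μs

L = 1250 × 8 = 10000 bits.
Transmission delay = L/R = 10000 / 4800000000 = 2.08333 μs.
Propagation delay = d/s = 4580 m / 204000000 m/s = 22.451 μs.
Plus processing delay 1.9 ms = 1900 μs.
Total = 1920 μs.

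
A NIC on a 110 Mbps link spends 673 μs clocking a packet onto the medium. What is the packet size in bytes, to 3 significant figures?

9250 bytes

L = R × t_tx = 110000000 b/s × 0.000673 s = 74030 bits.
In bytes: 74030 / 8 = 9250 bytes.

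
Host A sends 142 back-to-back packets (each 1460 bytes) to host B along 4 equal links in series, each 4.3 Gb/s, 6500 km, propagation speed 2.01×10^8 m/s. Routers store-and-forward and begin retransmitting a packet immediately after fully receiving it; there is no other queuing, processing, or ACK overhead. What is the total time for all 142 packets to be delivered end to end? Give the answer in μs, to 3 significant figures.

130000 μs

Per-hop transmission t_tx = L/R = 11680/4300000000 = 2.71628 μs.
Per-hop propagation t_prop = 6500000/2.01e+08 = 32338.3 μs.
Pipeline fill: first packet needs 4·t_tx to clear all hops; remaining 141 packets each add one t_tx.
Total = (4+142-1)·t_tx + 4·t_prop = 145·2.71628 + 4·32338.3 = 130000 μs.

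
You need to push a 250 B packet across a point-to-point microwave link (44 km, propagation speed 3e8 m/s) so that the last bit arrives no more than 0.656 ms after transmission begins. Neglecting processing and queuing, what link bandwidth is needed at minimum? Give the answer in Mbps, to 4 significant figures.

L = 2000 bits.
Propagation delay = 44000 / 300000000 = 0.146667 ms.
Transmission budget = 0.656 − 0.146667 = 0.509333 ms.
R ≥ L / t_tx = 2000 bits / 0.000509333 s = 3.927 Mbps.

3.927 Mbps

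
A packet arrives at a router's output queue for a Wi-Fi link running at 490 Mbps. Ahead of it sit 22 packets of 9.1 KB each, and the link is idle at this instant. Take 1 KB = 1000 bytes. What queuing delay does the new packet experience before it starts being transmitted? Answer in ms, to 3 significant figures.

Each queued packet: L/R = 72800/490000000 = 0.148571 ms.
22 queued → 3.26857 ms.
Queuing delay = 3.27 ms.

3.27 ms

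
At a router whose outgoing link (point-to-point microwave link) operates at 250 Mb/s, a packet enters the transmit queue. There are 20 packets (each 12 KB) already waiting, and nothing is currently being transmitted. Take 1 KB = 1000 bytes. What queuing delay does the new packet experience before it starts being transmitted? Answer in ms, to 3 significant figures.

Each queued packet: L/R = 96000/250000000 = 0.384 ms.
20 queued → 7.68 ms.
Queuing delay = 7.68 ms.

7.68 ms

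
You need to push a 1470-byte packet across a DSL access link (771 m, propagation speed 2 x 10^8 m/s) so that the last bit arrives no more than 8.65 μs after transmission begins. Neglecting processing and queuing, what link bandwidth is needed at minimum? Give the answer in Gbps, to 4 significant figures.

2.453 Gbps

L = 11760 bits.
Propagation delay = 771 / 200000000 = 3.855 μs.
Transmission budget = 8.65 − 3.855 = 4.795 μs.
R ≥ L / t_tx = 11760 bits / 4.795e-06 s = 2.453 Gbps.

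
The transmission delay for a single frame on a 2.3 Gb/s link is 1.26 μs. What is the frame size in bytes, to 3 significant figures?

362 bytes

L = R × t_tx = 2300000000 b/s × 1.26e-06 s = 2898 bits.
In bytes: 2898 / 8 = 362 bytes.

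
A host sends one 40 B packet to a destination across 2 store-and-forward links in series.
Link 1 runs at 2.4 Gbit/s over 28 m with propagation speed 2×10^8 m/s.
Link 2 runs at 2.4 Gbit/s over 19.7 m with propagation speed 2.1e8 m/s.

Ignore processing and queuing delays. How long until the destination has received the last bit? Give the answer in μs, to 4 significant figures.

0.5005 μs

L = 40 × 8 = 320 bits.
Transmission delay per hop = L/R = 320/2400000000 = 0.133333 μs; 2 hops → 0.266667 μs.
Propagation delays (d/s per hop): 0.14, 0.0938095 μs; sum = 0.23381 μs.
End-to-end = 0.5005 μs.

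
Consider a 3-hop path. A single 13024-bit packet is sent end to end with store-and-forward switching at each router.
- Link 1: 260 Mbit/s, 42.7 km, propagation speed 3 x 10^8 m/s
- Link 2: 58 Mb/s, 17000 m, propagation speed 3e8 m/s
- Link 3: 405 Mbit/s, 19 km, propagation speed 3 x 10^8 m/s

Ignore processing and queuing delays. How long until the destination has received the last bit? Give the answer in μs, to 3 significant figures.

569 μs

Transmission delays (L/R per hop): 50.0923, 224.552, 32.158 μs; sum = 306.802 μs.
Propagation delays (d/s per hop): 142.333, 56.6667, 63.3333 μs; sum = 262.333 μs.
End-to-end = 569 μs.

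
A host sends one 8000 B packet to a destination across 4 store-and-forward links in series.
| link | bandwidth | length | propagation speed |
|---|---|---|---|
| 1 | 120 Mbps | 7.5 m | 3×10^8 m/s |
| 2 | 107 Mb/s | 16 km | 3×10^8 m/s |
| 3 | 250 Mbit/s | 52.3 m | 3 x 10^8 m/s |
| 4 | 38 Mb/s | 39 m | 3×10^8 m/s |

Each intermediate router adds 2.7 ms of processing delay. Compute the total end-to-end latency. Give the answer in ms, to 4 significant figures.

L = 8000 × 8 = 64000 bits.
Transmission delays (L/R per hop): 0.533333, 0.598131, 0.256, 1.68421 ms; sum = 3.07167 ms.
Propagation delays (d/s per hop): 2.5e-05, 0.0533333, 0.000174333, 0.00013 ms; sum = 0.0536627 ms.
Processing at 3 router(s): 3 × 2.7 ms = 8.1 ms.
End-to-end = 11.23 ms.

11.23 ms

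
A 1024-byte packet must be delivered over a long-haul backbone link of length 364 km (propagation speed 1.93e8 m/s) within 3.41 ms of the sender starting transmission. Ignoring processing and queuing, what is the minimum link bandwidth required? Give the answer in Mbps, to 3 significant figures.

L = 8192 bits.
Propagation delay = 364000 / 193000000 = 1.88601 ms.
Transmission budget = 3.41 − 1.88601 = 1.52399 ms.
R ≥ L / t_tx = 8192 bits / 0.00152399 s = 5.38 Mbps.

5.38 Mbps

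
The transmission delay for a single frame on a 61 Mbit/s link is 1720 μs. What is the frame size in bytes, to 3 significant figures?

L = R × t_tx = 61000000 b/s × 0.00172 s = 104920 bits.
In bytes: 104920 / 8 = 13100 bytes.

13100 bytes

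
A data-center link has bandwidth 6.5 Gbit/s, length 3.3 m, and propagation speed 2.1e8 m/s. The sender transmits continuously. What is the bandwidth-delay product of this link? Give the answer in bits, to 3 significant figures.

102 bits

Propagation delay = 3.3 / 210000000 = 1.57143e-08 s.
BDP = R × t_prop = 6500000000 × 1.57143e-08 = 102.143 bits.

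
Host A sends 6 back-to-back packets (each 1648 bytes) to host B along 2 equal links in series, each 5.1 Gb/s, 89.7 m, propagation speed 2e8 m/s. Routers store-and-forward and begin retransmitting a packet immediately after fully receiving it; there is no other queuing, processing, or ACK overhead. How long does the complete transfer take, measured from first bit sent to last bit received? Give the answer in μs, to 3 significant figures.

19.0 μs

Per-hop transmission t_tx = L/R = 13184/5100000000 = 2.5851 μs.
Per-hop propagation t_prop = 89.7/200000000 = 0.4485 μs.
Pipeline fill: first packet needs 2·t_tx to clear all hops; remaining 5 packets each add one t_tx.
Total = (2+6-1)·t_tx + 2·t_prop = 7·2.5851 + 2·0.4485 = 19.0 μs.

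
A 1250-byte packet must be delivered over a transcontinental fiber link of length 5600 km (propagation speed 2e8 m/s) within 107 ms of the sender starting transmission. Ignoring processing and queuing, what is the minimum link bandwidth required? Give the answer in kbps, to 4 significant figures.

L = 10000 bits.
Propagation delay = 5600000 / 200000000 = 28 ms.
Transmission budget = 107 − 28 = 79 ms.
R ≥ L / t_tx = 10000 bits / 0.079 s = 126.6 kbps.

126.6 kbps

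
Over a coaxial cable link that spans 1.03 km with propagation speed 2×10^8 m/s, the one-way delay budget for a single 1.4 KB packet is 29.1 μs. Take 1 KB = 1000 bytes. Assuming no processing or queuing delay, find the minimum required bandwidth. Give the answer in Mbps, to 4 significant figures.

L = 11200 bits.
Propagation delay = 1030 / 200000000 = 5.15 μs.
Transmission budget = 29.1 − 5.15 = 23.95 μs.
R ≥ L / t_tx = 11200 bits / 2.395e-05 s = 467.6 Mbps.

467.6 Mbps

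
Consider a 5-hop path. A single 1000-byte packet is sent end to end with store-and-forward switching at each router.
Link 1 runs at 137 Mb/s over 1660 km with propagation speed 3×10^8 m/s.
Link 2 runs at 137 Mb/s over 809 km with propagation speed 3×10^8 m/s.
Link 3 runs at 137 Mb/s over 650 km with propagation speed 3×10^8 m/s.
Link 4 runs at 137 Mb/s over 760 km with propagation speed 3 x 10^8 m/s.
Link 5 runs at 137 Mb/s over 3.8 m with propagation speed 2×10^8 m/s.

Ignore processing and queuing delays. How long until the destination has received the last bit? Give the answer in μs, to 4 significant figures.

13220 μs

L = 1000 × 8 = 8000 bits.
Transmission delay per hop = L/R = 8000/137000000 = 58.3942 μs; 5 hops → 291.971 μs.
Propagation delays (d/s per hop): 5533.33, 2696.67, 2166.67, 2533.33, 0.019 μs; sum = 12930 μs.
End-to-end = 13220 μs.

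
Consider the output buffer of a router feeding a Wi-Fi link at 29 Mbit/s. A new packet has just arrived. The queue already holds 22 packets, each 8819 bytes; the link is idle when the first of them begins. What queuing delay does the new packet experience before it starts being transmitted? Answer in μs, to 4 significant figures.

53520 μs

Each queued packet: L/R = 70552/29000000 = 2432.83 μs.
22 queued → 53522.2 μs.
Queuing delay = 53520 μs.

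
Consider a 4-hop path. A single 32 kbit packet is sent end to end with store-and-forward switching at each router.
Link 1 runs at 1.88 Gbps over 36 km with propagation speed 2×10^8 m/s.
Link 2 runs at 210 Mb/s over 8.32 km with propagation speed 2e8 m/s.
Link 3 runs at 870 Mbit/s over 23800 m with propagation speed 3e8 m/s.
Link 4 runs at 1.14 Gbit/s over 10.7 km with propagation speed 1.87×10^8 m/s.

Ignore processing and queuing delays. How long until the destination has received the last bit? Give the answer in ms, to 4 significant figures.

0.5924 ms

L = 32000 bits.
Transmission delays (L/R per hop): 0.0170213, 0.152381, 0.0367816, 0.0280702 ms; sum = 0.234254 ms.
Propagation delays (d/s per hop): 0.18, 0.0416, 0.0793333, 0.0572193 ms; sum = 0.358153 ms.
End-to-end = 0.5924 ms.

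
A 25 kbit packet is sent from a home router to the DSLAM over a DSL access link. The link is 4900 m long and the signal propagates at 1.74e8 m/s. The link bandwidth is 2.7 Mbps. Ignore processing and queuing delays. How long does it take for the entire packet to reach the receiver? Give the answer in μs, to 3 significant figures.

L = 25000 bits.
Transmission delay = L/R = 25000 / 2700000 = 9259.26 μs.
Propagation delay = d/s = 4900 m / 174000000 m/s = 28.1609 μs.
Total = 9290 μs.

9290 μs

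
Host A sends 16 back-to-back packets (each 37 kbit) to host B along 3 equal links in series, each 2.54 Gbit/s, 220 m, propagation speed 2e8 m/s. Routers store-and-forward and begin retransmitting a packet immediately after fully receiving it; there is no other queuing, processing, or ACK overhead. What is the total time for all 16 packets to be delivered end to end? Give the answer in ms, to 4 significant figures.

Per-hop transmission t_tx = L/R = 37000/2540000000 = 0.0145669 ms.
Per-hop propagation t_prop = 220/200000000 = 0.0011 ms.
Pipeline fill: first packet needs 3·t_tx to clear all hops; remaining 15 packets each add one t_tx.
Total = (3+16-1)·t_tx + 3·t_prop = 18·0.0145669 + 3·0.0011 = 0.2655 ms.

0.2655 ms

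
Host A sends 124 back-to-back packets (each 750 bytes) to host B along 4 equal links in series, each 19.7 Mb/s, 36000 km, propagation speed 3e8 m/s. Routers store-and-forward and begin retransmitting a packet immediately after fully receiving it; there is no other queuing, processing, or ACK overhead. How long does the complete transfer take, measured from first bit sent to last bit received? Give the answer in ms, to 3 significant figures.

Per-hop transmission t_tx = L/R = 6000/19700000 = 0.304569 ms.
Per-hop propagation t_prop = 36000000/300000000 = 120 ms.
Pipeline fill: first packet needs 4·t_tx to clear all hops; remaining 123 packets each add one t_tx.
Total = (4+124-1)·t_tx + 4·t_prop = 127·0.304569 + 4·120 = 519 ms.

519 ms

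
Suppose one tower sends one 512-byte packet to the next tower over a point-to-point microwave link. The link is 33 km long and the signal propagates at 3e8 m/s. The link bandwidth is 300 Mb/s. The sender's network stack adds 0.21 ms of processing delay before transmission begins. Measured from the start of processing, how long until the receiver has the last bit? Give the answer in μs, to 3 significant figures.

L = 512 × 8 = 4096 bits.
Transmission delay = L/R = 4096 / 300000000 = 13.6533 μs.
Propagation delay = d/s = 33000 m / 300000000 m/s = 110 μs.
Plus processing delay 0.21 ms = 210 μs.
Total = 334 μs.

334 μs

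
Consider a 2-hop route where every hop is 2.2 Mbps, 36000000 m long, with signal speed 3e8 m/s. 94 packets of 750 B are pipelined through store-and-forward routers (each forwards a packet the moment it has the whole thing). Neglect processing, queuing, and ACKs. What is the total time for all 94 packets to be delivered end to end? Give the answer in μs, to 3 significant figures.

499000 μs

Per-hop transmission t_tx = L/R = 6000/2200000 = 2727.27 μs.
Per-hop propagation t_prop = 36000000/300000000 = 120000 μs.
Pipeline fill: first packet needs 2·t_tx to clear all hops; remaining 93 packets each add one t_tx.
Total = (2+94-1)·t_tx + 2·t_prop = 95·2727.27 + 2·120000 = 499000 μs.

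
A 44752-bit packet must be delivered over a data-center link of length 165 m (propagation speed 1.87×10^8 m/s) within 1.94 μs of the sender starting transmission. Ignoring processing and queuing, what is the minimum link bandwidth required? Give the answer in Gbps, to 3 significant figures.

42.3 Gbps

Propagation delay = 165 / 187000000 = 0.882353 μs.
Transmission budget = 1.94 − 0.882353 = 1.05765 μs.
R ≥ L / t_tx = 44752 bits / 1.05765e-06 s = 42.3 Gbps.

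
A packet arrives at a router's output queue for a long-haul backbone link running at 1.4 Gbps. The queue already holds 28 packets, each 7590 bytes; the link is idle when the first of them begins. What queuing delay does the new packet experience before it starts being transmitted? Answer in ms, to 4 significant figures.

Each queued packet: L/R = 60720/1400000000 = 0.0433714 ms.
28 queued → 1.2144 ms.
Queuing delay = 1.214 ms.

1.214 ms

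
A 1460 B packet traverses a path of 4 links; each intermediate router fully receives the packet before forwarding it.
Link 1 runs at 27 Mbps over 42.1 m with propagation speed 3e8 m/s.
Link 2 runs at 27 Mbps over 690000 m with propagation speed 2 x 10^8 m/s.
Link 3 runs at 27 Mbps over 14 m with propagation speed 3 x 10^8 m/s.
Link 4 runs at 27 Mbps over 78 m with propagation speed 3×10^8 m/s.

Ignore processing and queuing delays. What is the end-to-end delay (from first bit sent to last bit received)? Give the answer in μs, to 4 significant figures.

L = 1460 × 8 = 11680 bits.
Transmission delay per hop = L/R = 11680/27000000 = 432.593 μs; 4 hops → 1730.37 μs.
Propagation delays (d/s per hop): 0.140333, 3450, 0.0466667, 0.26 μs; sum = 3450.45 μs.
End-to-end = 5181 μs.

5181 μs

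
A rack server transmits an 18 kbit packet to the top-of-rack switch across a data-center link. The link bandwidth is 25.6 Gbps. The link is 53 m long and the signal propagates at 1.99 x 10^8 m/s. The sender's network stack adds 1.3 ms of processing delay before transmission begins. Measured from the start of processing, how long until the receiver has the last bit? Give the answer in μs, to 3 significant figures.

1300 μs

L = 18000 bits.
Transmission delay = L/R = 18000 / 25600000000 = 0.703125 μs.
Propagation delay = d/s = 53 m / 199000000 m/s = 0.266332 μs.
Plus processing delay 1.3 ms = 1300 μs.
Total = 1300 μs.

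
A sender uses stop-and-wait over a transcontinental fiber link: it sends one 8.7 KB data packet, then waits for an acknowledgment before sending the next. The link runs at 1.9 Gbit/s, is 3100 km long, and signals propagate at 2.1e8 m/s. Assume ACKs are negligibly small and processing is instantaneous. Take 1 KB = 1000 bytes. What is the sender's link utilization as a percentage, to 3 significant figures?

t_tx = L/R = 69600/1900000000 = 3.66316e-05 s.
t_prop = 3100000/210000000 = 0.0147619 s; RTT = 0.0295238 s.
Cycle = t_tx + RTT = 0.0295604 s.
Utilization = t_tx / cycle = 3.66316e-05/0.0295604 = 0.124 %.

0.124 %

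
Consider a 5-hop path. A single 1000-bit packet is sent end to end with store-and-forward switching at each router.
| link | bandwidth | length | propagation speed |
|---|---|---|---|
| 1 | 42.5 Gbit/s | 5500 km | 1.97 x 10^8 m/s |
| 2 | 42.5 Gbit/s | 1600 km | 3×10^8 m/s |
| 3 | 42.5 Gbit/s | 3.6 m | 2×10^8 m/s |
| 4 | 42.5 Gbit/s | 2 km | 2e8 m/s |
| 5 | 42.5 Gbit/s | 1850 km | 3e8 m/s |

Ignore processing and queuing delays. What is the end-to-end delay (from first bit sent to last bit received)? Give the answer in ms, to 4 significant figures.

39.43 ms

Transmission delay per hop = L/R = 1000/42500000000 = 2.35294e-05 ms; 5 hops → 0.000117647 ms.
Propagation delays (d/s per hop): 27.9188, 5.33333, 1.8e-05, 0.01, 6.16667 ms; sum = 39.4288 ms.
End-to-end = 39.43 ms.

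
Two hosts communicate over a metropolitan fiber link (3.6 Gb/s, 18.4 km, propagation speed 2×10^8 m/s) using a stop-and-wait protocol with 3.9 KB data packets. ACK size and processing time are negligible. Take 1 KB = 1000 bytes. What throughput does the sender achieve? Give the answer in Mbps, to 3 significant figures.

162 Mbps

t_tx = L/R = 31200/3600000000 = 8.66667e-06 s.
t_prop = 18400/200000000 = 9.2e-05 s; RTT = 0.000184 s.
Cycle = t_tx + RTT = 0.000192667 s.
Throughput = L / cycle = 31200 / 0.000192667 = 162 Mbps.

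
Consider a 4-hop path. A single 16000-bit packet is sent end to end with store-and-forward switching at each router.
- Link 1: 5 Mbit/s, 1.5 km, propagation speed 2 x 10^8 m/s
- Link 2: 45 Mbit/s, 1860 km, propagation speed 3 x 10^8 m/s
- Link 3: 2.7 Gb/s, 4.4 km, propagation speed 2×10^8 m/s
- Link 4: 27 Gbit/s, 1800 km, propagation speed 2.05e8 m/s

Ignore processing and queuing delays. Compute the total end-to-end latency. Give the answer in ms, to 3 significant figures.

18.6 ms

Transmission delays (L/R per hop): 3.2, 0.355556, 0.00592593, 0.000592593 ms; sum = 3.56207 ms.
Propagation delays (d/s per hop): 0.0075, 6.2, 0.022, 8.78049 ms; sum = 15.01 ms.
End-to-end = 18.6 ms.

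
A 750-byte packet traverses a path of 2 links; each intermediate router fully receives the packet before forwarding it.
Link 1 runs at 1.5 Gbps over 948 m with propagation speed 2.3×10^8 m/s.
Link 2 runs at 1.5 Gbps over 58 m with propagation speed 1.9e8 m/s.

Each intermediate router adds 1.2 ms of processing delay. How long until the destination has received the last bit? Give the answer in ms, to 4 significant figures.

1.212 ms

L = 750 × 8 = 6000 bits.
Transmission delay per hop = L/R = 6000/1500000000 = 0.004 ms; 2 hops → 0.008 ms.
Propagation delays (d/s per hop): 0.00412174, 0.000305263 ms; sum = 0.004427 ms.
Processing at 1 router(s): 1 × 1.2 ms = 1.2 ms.
End-to-end = 1.212 ms.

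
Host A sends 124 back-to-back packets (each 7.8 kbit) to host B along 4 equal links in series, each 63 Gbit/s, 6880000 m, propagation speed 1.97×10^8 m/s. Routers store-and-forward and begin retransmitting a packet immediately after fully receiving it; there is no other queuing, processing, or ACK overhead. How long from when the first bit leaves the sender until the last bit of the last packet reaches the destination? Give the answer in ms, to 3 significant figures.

140 ms

Per-hop transmission t_tx = L/R = 7800/63000000000 = 0.00012381 ms.
Per-hop propagation t_prop = 6880000/197000000 = 34.9239 ms.
Pipeline fill: first packet needs 4·t_tx to clear all hops; remaining 123 packets each add one t_tx.
Total = (4+124-1)·t_tx + 4·t_prop = 127·0.00012381 + 4·34.9239 = 140 ms.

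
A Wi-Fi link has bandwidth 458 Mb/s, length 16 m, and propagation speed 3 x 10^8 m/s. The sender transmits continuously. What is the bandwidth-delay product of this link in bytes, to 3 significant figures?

Propagation delay = 16 / 300000000 = 5.33333e-08 s.
BDP = R × t_prop = 458000000 × 5.33333e-08 = 24.4267 bits.
In bytes: 24.4267/8 = 3.05 bytes.

3.05 bytes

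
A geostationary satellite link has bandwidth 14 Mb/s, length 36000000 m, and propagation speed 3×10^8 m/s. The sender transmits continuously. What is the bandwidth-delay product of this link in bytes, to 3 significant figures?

210000 bytes

Propagation delay = 36000000 / 300000000 = 0.12 s.
BDP = R × t_prop = 14000000 × 0.12 = 1680000 bits.
In bytes: 1680000/8 = 210000 bytes.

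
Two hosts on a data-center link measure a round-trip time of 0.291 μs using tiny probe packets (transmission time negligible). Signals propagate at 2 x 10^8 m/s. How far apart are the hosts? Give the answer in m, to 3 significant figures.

One-way propagation = RTT/2 = 0.1455 μs.
d = s × t = 200000000 × 1.455e-07 = 29.1 m.

29.1 m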